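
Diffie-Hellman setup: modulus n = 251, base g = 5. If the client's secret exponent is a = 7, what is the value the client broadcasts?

64

Public value = 5^7 (mod 251).
5^1 ≡ 5 (mod 251)
5^2 = (5^1)^2 ≡ 5^2 = 25 ≡ 25 (mod 251)
5^4 = (5^2)^2 ≡ 25^2 = 625 ≡ 123 (mod 251)
5^7 = 5^4 · 5^2 · 5^1 ≡ 123 · 25 · 5 ≡ 64 (mod 251).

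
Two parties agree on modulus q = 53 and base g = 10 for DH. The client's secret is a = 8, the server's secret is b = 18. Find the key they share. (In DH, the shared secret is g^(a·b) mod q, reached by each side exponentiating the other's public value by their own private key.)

The server sends B = g^b mod q = 10^18 mod 53.
10^1 ≡ 10 (mod 53)
10^2 = (10^1)^2 ≡ 10^2 = 100 ≡ 47 (mod 53)
10^4 = (10^2)^2 ≡ 47^2 = 2209 ≡ 36 (mod 53)
10^8 = (10^4)^2 ≡ 36^2 = 1296 ≡ 24 (mod 53)
10^16 = (10^8)^2 ≡ 24^2 = 576 ≡ 46 (mod 53)
10^18 = 10^16 · 10^2 ≡ 46 · 47 ≡ 42 (mod 53).
So B = 42. The client then computes K = B^a mod q = 42^8 mod 53.
42^1 ≡ 42 (mod 53)
42^2 = (42^1)^2 ≡ 42^2 = 1764 ≡ 15 (mod 53)
42^4 = (42^2)^2 ≡ 15^2 = 225 ≡ 13 (mod 53)
42^8 = (42^4)^2 ≡ 13^2 = 169 ≡ 10 (mod 53)

10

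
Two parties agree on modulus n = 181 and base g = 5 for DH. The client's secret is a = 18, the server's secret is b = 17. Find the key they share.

The server sends B = g^b mod n = 5^17 mod 181.
5^1 ≡ 5 (mod 181)
5^2 = (5^1)^2 ≡ 5^2 = 25 ≡ 25 (mod 181)
5^4 = (5^2)^2 ≡ 25^2 = 625 ≡ 82 (mod 181)
5^8 = (5^4)^2 ≡ 82^2 = 6724 ≡ 27 (mod 181)
5^16 = (5^8)^2 ≡ 27^2 = 729 ≡ 5 (mod 181)
5^17 = 5^16 · 5^1 ≡ 5 · 5 ≡ 25 (mod 181).
So B = 25. The client then computes K = B^a mod n = 25^18 mod 181.
25^1 ≡ 25 (mod 181)
25^2 = (25^1)^2 ≡ 25^2 = 625 ≡ 82 (mod 181)
25^4 = (25^2)^2 ≡ 82^2 = 6724 ≡ 27 (mod 181)
25^8 = (25^4)^2 ≡ 27^2 = 729 ≡ 5 (mod 181)
25^16 = (25^8)^2 ≡ 5^2 = 25 ≡ 25 (mod 181)
25^18 = 25^16 · 25^2 ≡ 25 · 82 ≡ 59 (mod 181).

59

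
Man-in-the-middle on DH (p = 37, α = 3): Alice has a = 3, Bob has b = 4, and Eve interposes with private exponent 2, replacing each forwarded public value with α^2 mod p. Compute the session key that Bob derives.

12

Bob receives Eve's public value M = 3^2 mod 37 instead of the honest one.
3^1 ≡ 3 (mod 37)
3^2 = (3^1)^2 ≡ 3^2 = 9 ≡ 9 (mod 37)
So M = 9. Bob computes K = M^4 mod 37.
9^1 ≡ 9 (mod 37)
9^2 = (9^1)^2 ≡ 9^2 = 81 ≡ 7 (mod 37)
9^4 = (9^2)^2 ≡ 7^2 = 49 ≡ 12 (mod 37)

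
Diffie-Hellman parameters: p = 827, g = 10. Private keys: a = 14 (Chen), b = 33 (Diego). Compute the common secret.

Diego sends B = g^b mod p = 10^33 mod 827.
10^1 ≡ 10 (mod 827)
10^2 = (10^1)^2 ≡ 10^2 = 100 ≡ 100 (mod 827)
10^4 = (10^2)^2 ≡ 100^2 = 10000 ≡ 76 (mod 827)
10^8 = (10^4)^2 ≡ 76^2 = 5776 ≡ 814 (mod 827)
10^16 = (10^8)^2 ≡ 814^2 = 662596 ≡ 169 (mod 827)
10^32 = (10^16)^2 ≡ 169^2 = 28561 ≡ 443 (mod 827)
10^33 = 10^32 · 10^1 ≡ 443 · 10 ≡ 295 (mod 827).
So B = 295. Chen then computes K = B^a mod p = 295^14 mod 827.
295^1 ≡ 295 (mod 827)
295^2 = (295^1)^2 ≡ 295^2 = 87025 ≡ 190 (mod 827)
295^4 = (295^2)^2 ≡ 190^2 = 36100 ≡ 539 (mod 827)
295^8 = (295^4)^2 ≡ 539^2 = 290521 ≡ 244 (mod 827)
295^14 = 295^8 · 295^4 · 295^2 ≡ 244 · 539 · 190 ≡ 235 (mod 827).

235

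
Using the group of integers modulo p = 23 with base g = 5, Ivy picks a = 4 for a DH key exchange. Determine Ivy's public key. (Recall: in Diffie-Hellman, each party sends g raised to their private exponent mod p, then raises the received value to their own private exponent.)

4

Public value = 5^4 (mod 23).
5^1 ≡ 5 (mod 23)
5^2 = (5^1)^2 ≡ 5^2 = 25 ≡ 2 (mod 23)
5^4 = (5^2)^2 ≡ 2^2 = 4 ≡ 4 (mod 23)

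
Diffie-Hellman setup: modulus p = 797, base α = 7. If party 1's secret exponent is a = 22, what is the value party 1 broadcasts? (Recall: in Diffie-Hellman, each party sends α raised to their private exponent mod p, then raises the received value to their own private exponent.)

Public value = 7^22 mod 797.
7^1 ≡ 7 (mod 797)
7^2 = (7^1)^2 ≡ 7^2 = 49 ≡ 49 (mod 797)
7^4 = (7^2)^2 ≡ 49^2 = 2401 ≡ 10 (mod 797)
7^8 = (7^4)^2 ≡ 10^2 = 100 ≡ 100 (mod 797)
7^16 = (7^8)^2 ≡ 100^2 = 10000 ≡ 436 (mod 797)
7^22 = 7^16 · 7^4 · 7^2 ≡ 436 · 10 · 49 ≡ 44 (mod 797).

44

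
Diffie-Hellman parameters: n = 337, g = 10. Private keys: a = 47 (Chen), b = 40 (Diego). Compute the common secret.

168

Chen sends A = g^a mod n = 10^47 mod 337.
10^1 ≡ 10 (mod 337)
10^2 = (10^1)^2 ≡ 10^2 = 100 ≡ 100 (mod 337)
10^4 = (10^2)^2 ≡ 100^2 = 10000 ≡ 227 (mod 337)
10^8 = (10^4)^2 ≡ 227^2 = 51529 ≡ 305 (mod 337)
10^16 = (10^8)^2 ≡ 305^2 = 93025 ≡ 13 (mod 337)
10^32 = (10^16)^2 ≡ 13^2 = 169 ≡ 169 (mod 337)
10^47 = 10^32 · 10^8 · 10^4 · 10^2 · 10^1 ≡ 169 · 305 · 227 · 100 · 10 ≡ 186 (mod 337).
So A = 186. Diego then computes K = A^b mod n = 186^40 mod 337.
186^1 ≡ 186 (mod 337)
186^2 = (186^1)^2 ≡ 186^2 = 34596 ≡ 222 (mod 337)
186^4 = (186^2)^2 ≡ 222^2 = 49284 ≡ 82 (mod 337)
186^8 = (186^4)^2 ≡ 82^2 = 6724 ≡ 321 (mod 337)
186^16 = (186^8)^2 ≡ 321^2 = 103041 ≡ 256 (mod 337)
186^32 = (186^16)^2 ≡ 256^2 = 65536 ≡ 158 (mod 337)
186^40 = 186^32 · 186^8 ≡ 158 · 321 ≡ 168 (mod 337).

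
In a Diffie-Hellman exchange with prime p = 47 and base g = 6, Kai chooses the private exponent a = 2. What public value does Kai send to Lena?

36

Public value = 6^2 (mod 47).
6^1 ≡ 6 (mod 47)
6^2 = (6^1)^2 ≡ 6^2 = 36 ≡ 36 (mod 47)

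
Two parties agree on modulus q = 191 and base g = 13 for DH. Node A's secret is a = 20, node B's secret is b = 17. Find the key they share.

160

Node B sends B = g^b mod q = 13^17 mod 191.
13^1 ≡ 13 (mod 191)
13^2 = (13^1)^2 ≡ 13^2 = 169 ≡ 169 (mod 191)
13^4 = (13^2)^2 ≡ 169^2 = 28561 ≡ 102 (mod 191)
13^8 = (13^4)^2 ≡ 102^2 = 10404 ≡ 90 (mod 191)
13^16 = (13^8)^2 ≡ 90^2 = 8100 ≡ 78 (mod 191)
13^17 = 13^16 · 13^1 ≡ 78 · 13 ≡ 59 (mod 191).
So B = 59. Node A then computes K = B^a mod q = 59^20 mod 191.
59^1 ≡ 59 (mod 191)
59^2 = (59^1)^2 ≡ 59^2 = 3481 ≡ 43 (mod 191)
59^4 = (59^2)^2 ≡ 43^2 = 1849 ≡ 130 (mod 191)
59^8 = (59^4)^2 ≡ 130^2 = 16900 ≡ 92 (mod 191)
59^16 = (59^8)^2 ≡ 92^2 = 8464 ≡ 60 (mod 191)
59^20 = 59^16 · 59^4 ≡ 60 · 130 ≡ 160 (mod 191).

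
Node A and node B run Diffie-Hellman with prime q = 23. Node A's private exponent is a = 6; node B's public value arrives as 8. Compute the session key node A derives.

Shared key K = 8^6 mod 23.
8^1 ≡ 8 (mod 23)
8^2 = (8^1)^2 ≡ 8^2 = 64 ≡ 18 (mod 23)
8^4 = (8^2)^2 ≡ 18^2 = 324 ≡ 2 (mod 23)
8^6 = 8^4 · 8^2 ≡ 2 · 18 ≡ 13 (mod 23).

13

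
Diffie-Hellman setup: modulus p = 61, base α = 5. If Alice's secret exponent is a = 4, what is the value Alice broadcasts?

15

Public value = 5^4 mod 61.
5^1 ≡ 5 (mod 61)
5^2 = (5^1)^2 ≡ 5^2 = 25 ≡ 25 (mod 61)
5^4 = (5^2)^2 ≡ 25^2 = 625 ≡ 15 (mod 61)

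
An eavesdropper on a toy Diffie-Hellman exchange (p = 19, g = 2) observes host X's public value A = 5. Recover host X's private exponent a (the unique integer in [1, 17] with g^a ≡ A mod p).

16

Try successive powers of 2 modulo 19:
2^1 ≡ 2
2^2 ≡ 4
2^3 ≡ 8
2^4 ≡ 16
2^5 ≡ 13
2^6 ≡ 7
2^7 ≡ 14
2^8 ≡ 9
2^9 ≡ 18
2^10 ≡ 17
2^11 ≡ 15
2^12 ≡ 11
2^13 ≡ 3
2^14 ≡ 6
2^15 ≡ 12
2^16 ≡ 5
Found: a = 16.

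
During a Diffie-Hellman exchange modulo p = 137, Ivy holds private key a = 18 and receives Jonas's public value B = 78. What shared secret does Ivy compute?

Shared key K = 78^18 mod 137.
78^1 ≡ 78 (mod 137)
78^2 = (78^1)^2 ≡ 78^2 = 6084 ≡ 56 (mod 137)
78^4 = (78^2)^2 ≡ 56^2 = 3136 ≡ 122 (mod 137)
78^8 = (78^4)^2 ≡ 122^2 = 14884 ≡ 88 (mod 137)
78^16 = (78^8)^2 ≡ 88^2 = 7744 ≡ 72 (mod 137)
78^18 = 78^16 · 78^2 ≡ 72 · 56 ≡ 59 (mod 137).

59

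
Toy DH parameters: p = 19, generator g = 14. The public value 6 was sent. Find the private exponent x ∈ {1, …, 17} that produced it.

2

Try successive powers of 14 modulo 19:
14^1 ≡ 14
14^2 ≡ 6
Found: x = 2.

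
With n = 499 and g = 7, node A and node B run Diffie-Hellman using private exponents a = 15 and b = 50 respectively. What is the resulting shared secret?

156

Node B sends B = g^b mod n = 7^50 mod 499.
7^1 ≡ 7 (mod 499)
7^2 = (7^1)^2 ≡ 7^2 = 49 ≡ 49 (mod 499)
7^4 = (7^2)^2 ≡ 49^2 = 2401 ≡ 405 (mod 499)
7^8 = (7^4)^2 ≡ 405^2 = 164025 ≡ 353 (mod 499)
7^16 = (7^8)^2 ≡ 353^2 = 124609 ≡ 358 (mod 499)
7^32 = (7^16)^2 ≡ 358^2 = 128164 ≡ 420 (mod 499)
7^50 = 7^32 · 7^16 · 7^2 ≡ 420 · 358 · 49 ≡ 404 (mod 499).
So B = 404. Node A then computes K = B^a mod n = 404^15 mod 499.
404^1 ≡ 404 (mod 499)
404^2 = (404^1)^2 ≡ 404^2 = 163216 ≡ 43 (mod 499)
404^4 = (404^2)^2 ≡ 43^2 = 1849 ≡ 352 (mod 499)
404^8 = (404^4)^2 ≡ 352^2 = 123904 ≡ 152 (mod 499)
404^15 = 404^8 · 404^4 · 404^2 · 404^1 ≡ 152 · 352 · 43 · 404 ≡ 156 (mod 499).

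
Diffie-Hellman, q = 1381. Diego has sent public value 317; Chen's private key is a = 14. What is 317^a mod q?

137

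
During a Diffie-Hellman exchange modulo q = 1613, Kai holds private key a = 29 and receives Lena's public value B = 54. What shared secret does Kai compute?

1298

Shared key K = 54^29 mod 1613.
54^1 ≡ 54 (mod 1613)
54^2 = (54^1)^2 ≡ 54^2 = 2916 ≡ 1303 (mod 1613)
54^4 = (54^2)^2 ≡ 1303^2 = 1697809 ≡ 933 (mod 1613)
54^8 = (54^4)^2 ≡ 933^2 = 870489 ≡ 1082 (mod 1613)
54^16 = (54^8)^2 ≡ 1082^2 = 1170724 ≡ 1299 (mod 1613)
54^29 = 54^16 · 54^8 · 54^4 · 54^1 ≡ 1299 · 1082 · 933 · 54 ≡ 1298 (mod 1613).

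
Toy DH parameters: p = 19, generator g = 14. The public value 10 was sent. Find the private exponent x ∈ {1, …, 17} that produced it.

5

Try successive powers of 14 modulo 19:
14^1 ≡ 14
14^2 ≡ 6
14^3 ≡ 8
14^4 ≡ 17
14^5 ≡ 10
Found: x = 5.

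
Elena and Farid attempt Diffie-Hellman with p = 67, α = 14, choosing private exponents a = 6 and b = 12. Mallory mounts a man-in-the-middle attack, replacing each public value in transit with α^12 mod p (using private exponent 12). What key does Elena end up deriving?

Elena receives Mallory's public value M = 14^12 mod 67 instead of the honest one.
14^1 ≡ 14 (mod 67)
14^2 = (14^1)^2 ≡ 14^2 = 196 ≡ 62 (mod 67)
14^4 = (14^2)^2 ≡ 62^2 = 3844 ≡ 25 (mod 67)
14^8 = (14^4)^2 ≡ 25^2 = 625 ≡ 22 (mod 67)
14^12 = 14^8 · 14^4 ≡ 22 · 25 ≡ 14 (mod 67).
So M = 14. Elena computes K = M^6 mod 67.
14^1 ≡ 14 (mod 67)
14^2 = (14^1)^2 ≡ 14^2 = 196 ≡ 62 (mod 67)
14^4 = (14^2)^2 ≡ 62^2 = 3844 ≡ 25 (mod 67)
14^6 = 14^4 · 14^2 ≡ 25 · 62 ≡ 9 (mod 67).

9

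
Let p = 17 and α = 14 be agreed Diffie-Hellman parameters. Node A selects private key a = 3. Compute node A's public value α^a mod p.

Public value = 14^3 mod 17.
14^1 ≡ 14 (mod 17)
14^2 = (14^1)^2 ≡ 14^2 = 196 ≡ 9 (mod 17)
14^3 = 14^2 · 14^1 ≡ 9 · 14 ≡ 7 (mod 17).

7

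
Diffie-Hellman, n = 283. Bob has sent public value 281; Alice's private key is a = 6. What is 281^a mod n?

64

Shared key K = 281^6 mod 283.
281^1 ≡ 281 (mod 283)
281^2 = (281^1)^2 ≡ 281^2 = 78961 ≡ 4 (mod 283)
281^4 = (281^2)^2 ≡ 4^2 = 16 ≡ 16 (mod 283)
281^6 = 281^4 · 281^2 ≡ 16 · 4 ≡ 64 (mod 283).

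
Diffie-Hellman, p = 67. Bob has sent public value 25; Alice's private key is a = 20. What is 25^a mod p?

Shared key K = 25^20 mod 67.
25^1 ≡ 25 (mod 67)
25^2 = (25^1)^2 ≡ 25^2 = 625 ≡ 22 (mod 67)
25^4 = (25^2)^2 ≡ 22^2 = 484 ≡ 15 (mod 67)
25^8 = (25^4)^2 ≡ 15^2 = 225 ≡ 24 (mod 67)
25^16 = (25^8)^2 ≡ 24^2 = 576 ≡ 40 (mod 67)
25^20 = 25^16 · 25^4 ≡ 40 · 15 ≡ 64 (mod 67).

64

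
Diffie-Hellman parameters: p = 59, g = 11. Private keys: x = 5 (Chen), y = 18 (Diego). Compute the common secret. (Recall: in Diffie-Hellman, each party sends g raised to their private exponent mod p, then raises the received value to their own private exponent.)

26

Chen sends A = g^x mod p = 11^5 mod 59.
11^1 ≡ 11 (mod 59)
11^2 = (11^1)^2 ≡ 11^2 = 121 ≡ 3 (mod 59)
11^4 = (11^2)^2 ≡ 3^2 = 9 ≡ 9 (mod 59)
11^5 = 11^4 · 11^1 ≡ 9 · 11 ≡ 40 (mod 59).
So A = 40. Diego then computes K = A^y mod p = 40^18 mod 59.
40^1 ≡ 40 (mod 59)
40^2 = (40^1)^2 ≡ 40^2 = 1600 ≡ 7 (mod 59)
40^4 = (40^2)^2 ≡ 7^2 = 49 ≡ 49 (mod 59)
40^8 = (40^4)^2 ≡ 49^2 = 2401 ≡ 41 (mod 59)
40^16 = (40^8)^2 ≡ 41^2 = 1681 ≡ 29 (mod 59)
40^18 = 40^16 · 40^2 ≡ 29 · 7 ≡ 26 (mod 59).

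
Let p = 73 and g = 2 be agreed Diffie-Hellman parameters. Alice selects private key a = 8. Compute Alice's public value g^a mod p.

Public value = 2^8 mod 73.
2^1 ≡ 2 (mod 73)
2^2 = (2^1)^2 ≡ 2^2 = 4 ≡ 4 (mod 73)
2^4 = (2^2)^2 ≡ 4^2 = 16 ≡ 16 (mod 73)
2^8 = (2^4)^2 ≡ 16^2 = 256 ≡ 37 (mod 73)

37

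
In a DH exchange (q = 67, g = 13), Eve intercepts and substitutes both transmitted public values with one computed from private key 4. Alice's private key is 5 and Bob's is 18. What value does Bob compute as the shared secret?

Bob receives Eve's public value M = 13^4 mod 67 instead of the honest one.
13^1 ≡ 13 (mod 67)
13^2 = (13^1)^2 ≡ 13^2 = 169 ≡ 35 (mod 67)
13^4 = (13^2)^2 ≡ 35^2 = 1225 ≡ 19 (mod 67)
So M = 19. Bob computes K = M^18 mod 67.
19^1 ≡ 19 (mod 67)
19^2 = (19^1)^2 ≡ 19^2 = 361 ≡ 26 (mod 67)
19^4 = (19^2)^2 ≡ 26^2 = 676 ≡ 6 (mod 67)
19^8 = (19^4)^2 ≡ 6^2 = 36 ≡ 36 (mod 67)
19^16 = (19^8)^2 ≡ 36^2 = 1296 ≡ 23 (mod 67)
19^18 = 19^16 · 19^2 ≡ 23 · 26 ≡ 62 (mod 67).

62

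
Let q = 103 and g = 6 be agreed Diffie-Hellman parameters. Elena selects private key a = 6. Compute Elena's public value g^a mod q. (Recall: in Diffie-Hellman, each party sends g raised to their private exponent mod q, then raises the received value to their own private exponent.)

100

Public value = 6^6 mod 103.
6^1 ≡ 6 (mod 103)
6^2 = (6^1)^2 ≡ 6^2 = 36 ≡ 36 (mod 103)
6^4 = (6^2)^2 ≡ 36^2 = 1296 ≡ 60 (mod 103)
6^6 = 6^4 · 6^2 ≡ 60 · 36 ≡ 100 (mod 103).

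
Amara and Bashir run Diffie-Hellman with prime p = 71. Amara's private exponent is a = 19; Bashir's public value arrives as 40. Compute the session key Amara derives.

10

Shared key K = 40^19 mod 71.
40^1 ≡ 40 (mod 71)
40^2 = (40^1)^2 ≡ 40^2 = 1600 ≡ 38 (mod 71)
40^4 = (40^2)^2 ≡ 38^2 = 1444 ≡ 24 (mod 71)
40^8 = (40^4)^2 ≡ 24^2 = 576 ≡ 8 (mod 71)
40^16 = (40^8)^2 ≡ 8^2 = 64 ≡ 64 (mod 71)
40^19 = 40^16 · 40^2 · 40^1 ≡ 64 · 38 · 40 ≡ 10 (mod 71).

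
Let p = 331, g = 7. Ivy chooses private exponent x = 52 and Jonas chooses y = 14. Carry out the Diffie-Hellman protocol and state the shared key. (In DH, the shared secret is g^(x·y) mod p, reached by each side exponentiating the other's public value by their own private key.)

157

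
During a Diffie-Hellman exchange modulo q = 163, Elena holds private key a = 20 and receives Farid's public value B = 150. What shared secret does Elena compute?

Shared key K = 150^20 mod 163.
150^1 ≡ 150 (mod 163)
150^2 = (150^1)^2 ≡ 150^2 = 22500 ≡ 6 (mod 163)
150^4 = (150^2)^2 ≡ 6^2 = 36 ≡ 36 (mod 163)
150^8 = (150^4)^2 ≡ 36^2 = 1296 ≡ 155 (mod 163)
150^16 = (150^8)^2 ≡ 155^2 = 24025 ≡ 64 (mod 163)
150^20 = 150^16 · 150^4 ≡ 64 · 36 ≡ 22 (mod 163).

22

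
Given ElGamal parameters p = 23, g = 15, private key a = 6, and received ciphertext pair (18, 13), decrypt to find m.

16

Shared mask s = c₁^a mod p = 18^6 mod 23.
18^1 ≡ 18 (mod 23)
18^2 = (18^1)^2 ≡ 18^2 = 324 ≡ 2 (mod 23)
18^4 = (18^2)^2 ≡ 2^2 = 4 ≡ 4 (mod 23)
18^6 = 18^4 · 18^2 ≡ 4 · 2 ≡ 8 (mod 23).
So s = 8; s⁻¹ ≡ 3 (mod 23).
m = c₂ · s⁻¹ mod 23 = 13 · 3 mod 23 = 16.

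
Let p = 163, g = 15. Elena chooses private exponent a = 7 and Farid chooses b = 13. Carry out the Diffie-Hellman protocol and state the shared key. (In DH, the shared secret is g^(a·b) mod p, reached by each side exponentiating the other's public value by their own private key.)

134

Elena sends A = g^a mod p = 15^7 mod 163.
15^1 ≡ 15 (mod 163)
15^2 = (15^1)^2 ≡ 15^2 = 225 ≡ 62 (mod 163)
15^4 = (15^2)^2 ≡ 62^2 = 3844 ≡ 95 (mod 163)
15^7 = 15^4 · 15^2 · 15^1 ≡ 95 · 62 · 15 ≡ 4 (mod 163).
So A = 4. Farid then computes K = A^b mod p = 4^13 mod 163.
4^1 ≡ 4 (mod 163)
4^2 = (4^1)^2 ≡ 4^2 = 16 ≡ 16 (mod 163)
4^4 = (4^2)^2 ≡ 16^2 = 256 ≡ 93 (mod 163)
4^8 = (4^4)^2 ≡ 93^2 = 8649 ≡ 10 (mod 163)
4^13 = 4^8 · 4^4 · 4^1 ≡ 10 · 93 · 4 ≡ 134 (mod 163).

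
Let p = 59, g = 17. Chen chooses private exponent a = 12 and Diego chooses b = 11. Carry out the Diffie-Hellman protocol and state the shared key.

Diego sends B = g^b mod p = 17^11 mod 59.
17^1 ≡ 17 (mod 59)
17^2 = (17^1)^2 ≡ 17^2 = 289 ≡ 53 (mod 59)
17^4 = (17^2)^2 ≡ 53^2 = 2809 ≡ 36 (mod 59)
17^8 = (17^4)^2 ≡ 36^2 = 1296 ≡ 57 (mod 59)
17^11 = 17^8 · 17^2 · 17^1 ≡ 57 · 53 · 17 ≡ 27 (mod 59).
So B = 27. Chen then computes K = B^a mod p = 27^12 mod 59.
27^1 ≡ 27 (mod 59)
27^2 = (27^1)^2 ≡ 27^2 = 729 ≡ 21 (mod 59)
27^4 = (27^2)^2 ≡ 21^2 = 441 ≡ 28 (mod 59)
27^8 = (27^4)^2 ≡ 28^2 = 784 ≡ 17 (mod 59)
27^12 = 27^8 · 27^4 ≡ 17 · 28 ≡ 4 (mod 59).

4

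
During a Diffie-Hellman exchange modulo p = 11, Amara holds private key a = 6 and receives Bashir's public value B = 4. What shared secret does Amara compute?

Shared key K = 4^6 mod 11.
4^1 ≡ 4 (mod 11)
4^2 = (4^1)^2 ≡ 4^2 = 16 ≡ 5 (mod 11)
4^4 = (4^2)^2 ≡ 5^2 = 25 ≡ 3 (mod 11)
4^6 = 4^4 · 4^2 ≡ 3 · 5 ≡ 4 (mod 11).

4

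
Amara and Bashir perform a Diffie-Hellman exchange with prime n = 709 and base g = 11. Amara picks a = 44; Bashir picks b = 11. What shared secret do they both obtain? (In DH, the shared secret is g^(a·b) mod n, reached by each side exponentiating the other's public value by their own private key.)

308

Bashir sends B = g^b mod n = 11^11 mod 709.
11^1 ≡ 11 (mod 709)
11^2 = (11^1)^2 ≡ 11^2 = 121 ≡ 121 (mod 709)
11^4 = (11^2)^2 ≡ 121^2 = 14641 ≡ 461 (mod 709)
11^8 = (11^4)^2 ≡ 461^2 = 212521 ≡ 530 (mod 709)
11^11 = 11^8 · 11^2 · 11^1 ≡ 530 · 121 · 11 ≡ 684 (mod 709).
So B = 684. Amara then computes K = B^a mod n = 684^44 mod 709.
684^1 ≡ 684 (mod 709)
684^2 = (684^1)^2 ≡ 684^2 = 467856 ≡ 625 (mod 709)
684^4 = (684^2)^2 ≡ 625^2 = 390625 ≡ 675 (mod 709)
684^8 = (684^4)^2 ≡ 675^2 = 455625 ≡ 447 (mod 709)
684^16 = (684^8)^2 ≡ 447^2 = 199809 ≡ 580 (mod 709)
684^32 = (684^16)^2 ≡ 580^2 = 336400 ≡ 334 (mod 709)
684^44 = 684^32 · 684^8 · 684^4 ≡ 334 · 447 · 675 ≡ 308 (mod 709).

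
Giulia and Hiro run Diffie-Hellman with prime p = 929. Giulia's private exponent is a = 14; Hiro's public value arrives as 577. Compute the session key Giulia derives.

Shared key K = 577^14 mod 929.
577^1 ≡ 577 (mod 929)
577^2 = (577^1)^2 ≡ 577^2 = 332929 ≡ 347 (mod 929)
577^4 = (577^2)^2 ≡ 347^2 = 120409 ≡ 568 (mod 929)
577^8 = (577^4)^2 ≡ 568^2 = 322624 ≡ 261 (mod 929)
577^14 = 577^8 · 577^4 · 577^2 ≡ 261 · 568 · 347 ≡ 539 (mod 929).

539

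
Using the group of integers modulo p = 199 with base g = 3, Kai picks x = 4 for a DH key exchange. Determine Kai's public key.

Public value = 3^4 mod 199.
3^1 ≡ 3 (mod 199)
3^2 = (3^1)^2 ≡ 3^2 = 9 ≡ 9 (mod 199)
3^4 = (3^2)^2 ≡ 9^2 = 81 ≡ 81 (mod 199)

81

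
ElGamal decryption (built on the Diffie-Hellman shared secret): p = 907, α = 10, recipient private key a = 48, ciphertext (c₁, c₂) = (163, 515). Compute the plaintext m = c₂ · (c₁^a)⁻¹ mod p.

520

Shared mask s = c₁^a mod p = 163^48 mod 907.
163^1 ≡ 163 (mod 907)
163^2 = (163^1)^2 ≡ 163^2 = 26569 ≡ 266 (mod 907)
163^4 = (163^2)^2 ≡ 266^2 = 70756 ≡ 10 (mod 907)
163^8 = (163^4)^2 ≡ 10^2 = 100 ≡ 100 (mod 907)
163^16 = (163^8)^2 ≡ 100^2 = 10000 ≡ 23 (mod 907)
163^32 = (163^16)^2 ≡ 23^2 = 529 ≡ 529 (mod 907)
163^48 = 163^32 · 163^16 ≡ 529 · 23 ≡ 376 (mod 907).
So s = 376; s⁻¹ ≡ 591 (mod 907).
m = c₂ · s⁻¹ mod 907 = 515 · 591 mod 907 = 520.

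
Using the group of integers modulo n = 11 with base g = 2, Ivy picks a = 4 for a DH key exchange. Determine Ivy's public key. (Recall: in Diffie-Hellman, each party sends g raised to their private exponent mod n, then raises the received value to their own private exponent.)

5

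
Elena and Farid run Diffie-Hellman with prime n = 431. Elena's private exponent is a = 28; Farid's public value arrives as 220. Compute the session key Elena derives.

Shared key K = 220^28 mod 431.
220^1 ≡ 220 (mod 431)
220^2 = (220^1)^2 ≡ 220^2 = 48400 ≡ 128 (mod 431)
220^4 = (220^2)^2 ≡ 128^2 = 16384 ≡ 6 (mod 431)
220^8 = (220^4)^2 ≡ 6^2 = 36 ≡ 36 (mod 431)
220^16 = (220^8)^2 ≡ 36^2 = 1296 ≡ 3 (mod 431)
220^28 = 220^16 · 220^8 · 220^4 ≡ 3 · 36 · 6 ≡ 217 (mod 431).

217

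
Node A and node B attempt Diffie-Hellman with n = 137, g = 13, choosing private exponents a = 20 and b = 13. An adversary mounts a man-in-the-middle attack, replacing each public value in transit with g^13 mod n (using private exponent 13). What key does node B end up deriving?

92

Node B receives an adversary's public value M = 13^13 mod 137 instead of the honest one.
13^1 ≡ 13 (mod 137)
13^2 = (13^1)^2 ≡ 13^2 = 169 ≡ 32 (mod 137)
13^4 = (13^2)^2 ≡ 32^2 = 1024 ≡ 65 (mod 137)
13^8 = (13^4)^2 ≡ 65^2 = 4225 ≡ 115 (mod 137)
13^13 = 13^8 · 13^4 · 13^1 ≡ 115 · 65 · 13 ≡ 42 (mod 137).
So M = 42. Node B computes K = M^13 mod 137.
42^1 ≡ 42 (mod 137)
42^2 = (42^1)^2 ≡ 42^2 = 1764 ≡ 120 (mod 137)
42^4 = (42^2)^2 ≡ 120^2 = 14400 ≡ 15 (mod 137)
42^8 = (42^4)^2 ≡ 15^2 = 225 ≡ 88 (mod 137)
42^13 = 42^8 · 42^4 · 42^1 ≡ 88 · 15 · 42 ≡ 92 (mod 137).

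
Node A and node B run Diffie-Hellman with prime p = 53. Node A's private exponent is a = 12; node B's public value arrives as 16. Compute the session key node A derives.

10

Shared key K = 16^12 mod 53.
16^1 ≡ 16 (mod 53)
16^2 = (16^1)^2 ≡ 16^2 = 256 ≡ 44 (mod 53)
16^4 = (16^2)^2 ≡ 44^2 = 1936 ≡ 28 (mod 53)
16^8 = (16^4)^2 ≡ 28^2 = 784 ≡ 42 (mod 53)
16^12 = 16^8 · 16^4 ≡ 42 · 28 ≡ 10 (mod 53).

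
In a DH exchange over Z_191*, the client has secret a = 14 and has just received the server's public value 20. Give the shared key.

92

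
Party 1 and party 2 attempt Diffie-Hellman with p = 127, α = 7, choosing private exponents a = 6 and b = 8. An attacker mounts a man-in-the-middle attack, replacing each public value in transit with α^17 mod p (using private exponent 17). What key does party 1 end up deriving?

Party 1 receives an attacker's public value M = 7^17 mod 127 instead of the honest one.
7^1 ≡ 7 (mod 127)
7^2 = (7^1)^2 ≡ 7^2 = 49 ≡ 49 (mod 127)
7^4 = (7^2)^2 ≡ 49^2 = 2401 ≡ 115 (mod 127)
7^8 = (7^4)^2 ≡ 115^2 = 13225 ≡ 17 (mod 127)
7^16 = (7^8)^2 ≡ 17^2 = 289 ≡ 35 (mod 127)
7^17 = 7^16 · 7^1 ≡ 35 · 7 ≡ 118 (mod 127).
So M = 118. Party 1 computes K = M^6 mod 127.
118^1 ≡ 118 (mod 127)
118^2 = (118^1)^2 ≡ 118^2 = 13924 ≡ 81 (mod 127)
118^4 = (118^2)^2 ≡ 81^2 = 6561 ≡ 84 (mod 127)
118^6 = 118^4 · 118^2 ≡ 84 · 81 ≡ 73 (mod 127).

73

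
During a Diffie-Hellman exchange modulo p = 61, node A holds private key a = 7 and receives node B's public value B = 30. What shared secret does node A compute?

Shared key K = 30^7 mod 61.
30^1 ≡ 30 (mod 61)
30^2 = (30^1)^2 ≡ 30^2 = 900 ≡ 46 (mod 61)
30^4 = (30^2)^2 ≡ 46^2 = 2116 ≡ 42 (mod 61)
30^7 = 30^4 · 30^2 · 30^1 ≡ 42 · 46 · 30 ≡ 10 (mod 61).

10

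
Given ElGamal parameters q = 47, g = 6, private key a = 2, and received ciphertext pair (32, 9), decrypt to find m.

Shared mask s = c₁^a mod q = 32^2 mod 47.
32^1 ≡ 32 (mod 47)
32^2 = (32^1)^2 ≡ 32^2 = 1024 ≡ 37 (mod 47)
So s = 37; s⁻¹ ≡ 14 (mod 47).
m = c₂ · s⁻¹ mod 47 = 9 · 14 mod 47 = 32.

32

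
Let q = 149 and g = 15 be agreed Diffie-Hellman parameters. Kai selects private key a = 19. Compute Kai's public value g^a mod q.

Public value = 15^19 mod 149.
15^1 ≡ 15 (mod 149)
15^2 = (15^1)^2 ≡ 15^2 = 225 ≡ 76 (mod 149)
15^4 = (15^2)^2 ≡ 76^2 = 5776 ≡ 114 (mod 149)
15^8 = (15^4)^2 ≡ 114^2 = 12996 ≡ 33 (mod 149)
15^16 = (15^8)^2 ≡ 33^2 = 1089 ≡ 46 (mod 149)
15^19 = 15^16 · 15^2 · 15^1 ≡ 46 · 76 · 15 ≡ 141 (mod 149).

141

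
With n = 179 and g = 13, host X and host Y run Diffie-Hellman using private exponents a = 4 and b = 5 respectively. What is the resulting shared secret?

141

Host Y sends B = g^b mod n = 13^5 mod 179.
13^1 ≡ 13 (mod 179)
13^2 = (13^1)^2 ≡ 13^2 = 169 ≡ 169 (mod 179)
13^4 = (13^2)^2 ≡ 169^2 = 28561 ≡ 100 (mod 179)
13^5 = 13^4 · 13^1 ≡ 100 · 13 ≡ 47 (mod 179).
So B = 47. Host X then computes K = B^a mod n = 47^4 mod 179.
47^1 ≡ 47 (mod 179)
47^2 = (47^1)^2 ≡ 47^2 = 2209 ≡ 61 (mod 179)
47^4 = (47^2)^2 ≡ 61^2 = 3721 ≡ 141 (mod 179)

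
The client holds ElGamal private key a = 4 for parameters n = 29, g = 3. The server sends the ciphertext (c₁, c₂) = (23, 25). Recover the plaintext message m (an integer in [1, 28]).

23

Shared mask s = c₁^a mod n = 23^4 mod 29.
23^1 ≡ 23 (mod 29)
23^2 = (23^1)^2 ≡ 23^2 = 529 ≡ 7 (mod 29)
23^4 = (23^2)^2 ≡ 7^2 = 49 ≡ 20 (mod 29)
So s = 20; s⁻¹ ≡ 16 (mod 29).
m = c₂ · s⁻¹ mod 29 = 25 · 16 mod 29 = 23.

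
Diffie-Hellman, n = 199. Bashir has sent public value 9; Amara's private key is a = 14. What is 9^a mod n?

16

Shared key K = 9^14 mod 199.
9^1 ≡ 9 (mod 199)
9^2 = (9^1)^2 ≡ 9^2 = 81 ≡ 81 (mod 199)
9^4 = (9^2)^2 ≡ 81^2 = 6561 ≡ 193 (mod 199)
9^8 = (9^4)^2 ≡ 193^2 = 37249 ≡ 36 (mod 199)
9^14 = 9^8 · 9^4 · 9^2 ≡ 36 · 193 · 81 ≡ 16 (mod 199).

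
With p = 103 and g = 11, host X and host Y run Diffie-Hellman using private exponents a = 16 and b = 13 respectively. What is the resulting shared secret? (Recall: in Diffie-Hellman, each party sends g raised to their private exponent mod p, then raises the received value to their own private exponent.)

Host X sends A = g^a mod p = 11^16 mod 103.
11^1 ≡ 11 (mod 103)
11^2 = (11^1)^2 ≡ 11^2 = 121 ≡ 18 (mod 103)
11^4 = (11^2)^2 ≡ 18^2 = 324 ≡ 15 (mod 103)
11^8 = (11^4)^2 ≡ 15^2 = 225 ≡ 19 (mod 103)
11^16 = (11^8)^2 ≡ 19^2 = 361 ≡ 52 (mod 103)
So A = 52. Host Y then computes K = A^b mod p = 52^13 mod 103.
52^1 ≡ 52 (mod 103)
52^2 = (52^1)^2 ≡ 52^2 = 2704 ≡ 26 (mod 103)
52^4 = (52^2)^2 ≡ 26^2 = 676 ≡ 58 (mod 103)
52^8 = (52^4)^2 ≡ 58^2 = 3364 ≡ 68 (mod 103)
52^13 = 52^8 · 52^4 · 52^1 ≡ 68 · 58 · 52 ≡ 15 (mod 103).

15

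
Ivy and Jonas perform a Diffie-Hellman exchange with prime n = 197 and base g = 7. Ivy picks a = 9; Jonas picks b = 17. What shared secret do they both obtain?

Jonas sends B = g^b mod n = 7^17 mod 197.
7^1 ≡ 7 (mod 197)
7^2 = (7^1)^2 ≡ 7^2 = 49 ≡ 49 (mod 197)
7^4 = (7^2)^2 ≡ 49^2 = 2401 ≡ 37 (mod 197)
7^8 = (7^4)^2 ≡ 37^2 = 1369 ≡ 187 (mod 197)
7^16 = (7^8)^2 ≡ 187^2 = 34969 ≡ 100 (mod 197)
7^17 = 7^16 · 7^1 ≡ 100 · 7 ≡ 109 (mod 197).
So B = 109. Ivy then computes K = B^a mod n = 109^9 mod 197.
109^1 ≡ 109 (mod 197)
109^2 = (109^1)^2 ≡ 109^2 = 11881 ≡ 61 (mod 197)
109^4 = (109^2)^2 ≡ 61^2 = 3721 ≡ 175 (mod 197)
109^8 = (109^4)^2 ≡ 175^2 = 30625 ≡ 90 (mod 197)
109^9 = 109^8 · 109^1 ≡ 90 · 109 ≡ 157 (mod 197).

157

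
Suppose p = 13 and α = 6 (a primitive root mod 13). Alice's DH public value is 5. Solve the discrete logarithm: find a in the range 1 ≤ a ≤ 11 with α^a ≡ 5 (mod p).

Try successive powers of 6 modulo 13:
6^1 ≡ 6
6^2 ≡ 10
6^3 ≡ 8
6^4 ≡ 9
6^5 ≡ 2
6^6 ≡ 12
6^7 ≡ 7
6^8 ≡ 3
6^9 ≡ 5
Found: a = 9.

9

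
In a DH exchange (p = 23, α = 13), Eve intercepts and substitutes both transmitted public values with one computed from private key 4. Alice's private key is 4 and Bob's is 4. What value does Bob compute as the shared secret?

Bob receives Eve's public value M = 13^4 mod 23 instead of the honest one.
13^1 ≡ 13 (mod 23)
13^2 = (13^1)^2 ≡ 13^2 = 169 ≡ 8 (mod 23)
13^4 = (13^2)^2 ≡ 8^2 = 64 ≡ 18 (mod 23)
So M = 18. Bob computes K = M^4 mod 23.
18^1 ≡ 18 (mod 23)
18^2 = (18^1)^2 ≡ 18^2 = 324 ≡ 2 (mod 23)
18^4 = (18^2)^2 ≡ 2^2 = 4 ≡ 4 (mod 23)

4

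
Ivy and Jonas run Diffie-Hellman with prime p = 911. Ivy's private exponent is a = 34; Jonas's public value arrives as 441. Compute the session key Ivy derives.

777

Shared key K = 441^34 mod 911.
441^1 ≡ 441 (mod 911)
441^2 = (441^1)^2 ≡ 441^2 = 194481 ≡ 438 (mod 911)
441^4 = (441^2)^2 ≡ 438^2 = 191844 ≡ 534 (mod 911)
441^8 = (441^4)^2 ≡ 534^2 = 285156 ≡ 13 (mod 911)
441^16 = (441^8)^2 ≡ 13^2 = 169 ≡ 169 (mod 911)
441^32 = (441^16)^2 ≡ 169^2 = 28561 ≡ 320 (mod 911)
441^34 = 441^32 · 441^2 ≡ 320 · 438 ≡ 777 (mod 911).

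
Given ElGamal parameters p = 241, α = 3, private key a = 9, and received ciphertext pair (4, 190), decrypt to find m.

110

Shared mask s = c₁^a mod p = 4^9 mod 241.
4^1 ≡ 4 (mod 241)
4^2 = (4^1)^2 ≡ 4^2 = 16 ≡ 16 (mod 241)
4^4 = (4^2)^2 ≡ 16^2 = 256 ≡ 15 (mod 241)
4^8 = (4^4)^2 ≡ 15^2 = 225 ≡ 225 (mod 241)
4^9 = 4^8 · 4^1 ≡ 225 · 4 ≡ 177 (mod 241).
So s = 177; s⁻¹ ≡ 64 (mod 241).
m = c₂ · s⁻¹ mod 241 = 190 · 64 mod 241 = 110.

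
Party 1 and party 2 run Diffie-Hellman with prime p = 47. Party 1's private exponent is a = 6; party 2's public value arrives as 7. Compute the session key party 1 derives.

8

Shared key K = 7^6 mod 47.
7^1 ≡ 7 (mod 47)
7^2 = (7^1)^2 ≡ 7^2 = 49 ≡ 2 (mod 47)
7^4 = (7^2)^2 ≡ 2^2 = 4 ≡ 4 (mod 47)
7^6 = 7^4 · 7^2 ≡ 4 · 2 ≡ 8 (mod 47).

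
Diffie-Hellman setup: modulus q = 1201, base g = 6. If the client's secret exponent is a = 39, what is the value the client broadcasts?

Public value = 6^39 mod 1201.
6^1 ≡ 6 (mod 1201)
6^2 = (6^1)^2 ≡ 6^2 = 36 ≡ 36 (mod 1201)
6^4 = (6^2)^2 ≡ 36^2 = 1296 ≡ 95 (mod 1201)
6^8 = (6^4)^2 ≡ 95^2 = 9025 ≡ 618 (mod 1201)
6^16 = (6^8)^2 ≡ 618^2 = 381924 ≡ 6 (mod 1201)
6^32 = (6^16)^2 ≡ 6^2 = 36 ≡ 36 (mod 1201)
6^39 = 6^32 · 6^4 · 6^2 · 6^1 ≡ 36 · 95 · 36 · 6 ≡ 105 (mod 1201).

105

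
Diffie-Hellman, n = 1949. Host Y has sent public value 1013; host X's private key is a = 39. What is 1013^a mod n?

Shared key K = 1013^39 mod 1949.
1013^1 ≡ 1013 (mod 1949)
1013^2 = (1013^1)^2 ≡ 1013^2 = 1026169 ≡ 995 (mod 1949)
1013^4 = (1013^2)^2 ≡ 995^2 = 990025 ≡ 1882 (mod 1949)
1013^8 = (1013^4)^2 ≡ 1882^2 = 3541924 ≡ 591 (mod 1949)
1013^16 = (1013^8)^2 ≡ 591^2 = 349281 ≡ 410 (mod 1949)
1013^32 = (1013^16)^2 ≡ 410^2 = 168100 ≡ 486 (mod 1949)
1013^39 = 1013^32 · 1013^4 · 1013^2 · 1013^1 ≡ 486 · 1882 · 995 · 1013 ≡ 930 (mod 1949).

930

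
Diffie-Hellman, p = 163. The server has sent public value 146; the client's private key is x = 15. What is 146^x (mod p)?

38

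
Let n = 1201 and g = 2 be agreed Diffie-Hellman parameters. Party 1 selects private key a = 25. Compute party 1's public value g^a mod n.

894

Public value = 2^25 mod 1201.
2^1 ≡ 2 (mod 1201)
2^2 = (2^1)^2 ≡ 2^2 = 4 ≡ 4 (mod 1201)
2^4 = (2^2)^2 ≡ 4^2 = 16 ≡ 16 (mod 1201)
2^8 = (2^4)^2 ≡ 16^2 = 256 ≡ 256 (mod 1201)
2^16 = (2^8)^2 ≡ 256^2 = 65536 ≡ 682 (mod 1201)
2^25 = 2^16 · 2^8 · 2^1 ≡ 682 · 256 · 2 ≡ 894 (mod 1201).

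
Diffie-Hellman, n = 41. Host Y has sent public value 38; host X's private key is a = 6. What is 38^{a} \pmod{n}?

32

Shared key K = 38^6 mod 41.
38^1 ≡ 38 (mod 41)
38^2 = (38^1)^2 ≡ 38^2 = 1444 ≡ 9 (mod 41)
38^4 = (38^2)^2 ≡ 9^2 = 81 ≡ 40 (mod 41)
38^6 = 38^4 · 38^2 ≡ 40 · 9 ≡ 32 (mod 41).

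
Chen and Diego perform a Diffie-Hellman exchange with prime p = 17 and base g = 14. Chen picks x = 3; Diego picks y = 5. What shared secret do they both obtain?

11

Chen sends A = g^x mod p = 14^3 mod 17.
14^1 ≡ 14 (mod 17)
14^2 = (14^1)^2 ≡ 14^2 = 196 ≡ 9 (mod 17)
14^3 = 14^2 · 14^1 ≡ 9 · 14 ≡ 7 (mod 17).
So A = 7. Diego then computes K = A^y mod p = 7^5 mod 17.
7^1 ≡ 7 (mod 17)
7^2 = (7^1)^2 ≡ 7^2 = 49 ≡ 15 (mod 17)
7^4 = (7^2)^2 ≡ 15^2 = 225 ≡ 4 (mod 17)
7^5 = 7^4 · 7^1 ≡ 4 · 7 ≡ 11 (mod 17).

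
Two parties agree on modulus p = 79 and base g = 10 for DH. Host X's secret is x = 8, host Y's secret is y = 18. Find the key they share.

10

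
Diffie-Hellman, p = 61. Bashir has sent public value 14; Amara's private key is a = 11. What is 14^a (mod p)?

48

Shared key K = 14^11 mod 61.
14^1 ≡ 14 (mod 61)
14^2 = (14^1)^2 ≡ 14^2 = 196 ≡ 13 (mod 61)
14^4 = (14^2)^2 ≡ 13^2 = 169 ≡ 47 (mod 61)
14^8 = (14^4)^2 ≡ 47^2 = 2209 ≡ 13 (mod 61)
14^11 = 14^8 · 14^2 · 14^1 ≡ 13 · 13 · 14 ≡ 48 (mod 61).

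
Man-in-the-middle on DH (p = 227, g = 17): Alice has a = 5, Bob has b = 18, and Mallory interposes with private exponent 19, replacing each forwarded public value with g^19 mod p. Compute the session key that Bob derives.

81

Bob receives Mallory's public value M = 17^19 mod 227 instead of the honest one.
17^1 ≡ 17 (mod 227)
17^2 = (17^1)^2 ≡ 17^2 = 289 ≡ 62 (mod 227)
17^4 = (17^2)^2 ≡ 62^2 = 3844 ≡ 212 (mod 227)
17^8 = (17^4)^2 ≡ 212^2 = 44944 ≡ 225 (mod 227)
17^16 = (17^8)^2 ≡ 225^2 = 50625 ≡ 4 (mod 227)
17^19 = 17^16 · 17^2 · 17^1 ≡ 4 · 62 · 17 ≡ 130 (mod 227).
So M = 130. Bob computes K = M^18 mod 227.
130^1 ≡ 130 (mod 227)
130^2 = (130^1)^2 ≡ 130^2 = 16900 ≡ 102 (mod 227)
130^4 = (130^2)^2 ≡ 102^2 = 10404 ≡ 189 (mod 227)
130^8 = (130^4)^2 ≡ 189^2 = 35721 ≡ 82 (mod 227)
130^16 = (130^8)^2 ≡ 82^2 = 6724 ≡ 141 (mod 227)
130^18 = 130^16 · 130^2 ≡ 141 · 102 ≡ 81 (mod 227).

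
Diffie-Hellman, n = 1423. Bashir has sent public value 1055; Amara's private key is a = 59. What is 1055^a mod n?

587

Shared key K = 1055^59 mod 1423.
1055^1 ≡ 1055 (mod 1423)
1055^2 = (1055^1)^2 ≡ 1055^2 = 1113025 ≡ 239 (mod 1423)
1055^4 = (1055^2)^2 ≡ 239^2 = 57121 ≡ 201 (mod 1423)
1055^8 = (1055^4)^2 ≡ 201^2 = 40401 ≡ 557 (mod 1423)
1055^16 = (1055^8)^2 ≡ 557^2 = 310249 ≡ 35 (mod 1423)
1055^32 = (1055^16)^2 ≡ 35^2 = 1225 ≡ 1225 (mod 1423)
1055^59 = 1055^32 · 1055^16 · 1055^8 · 1055^2 · 1055^1 ≡ 1225 · 35 · 557 · 239 · 1055 ≡ 587 (mod 1423).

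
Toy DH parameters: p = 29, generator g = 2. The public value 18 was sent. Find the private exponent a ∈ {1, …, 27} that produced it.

Try successive powers of 2 modulo 29:
2^1 ≡ 2
2^2 ≡ 4
2^3 ≡ 8
2^4 ≡ 16
2^5 ≡ 3
2^6 ≡ 6
2^7 ≡ 12
2^8 ≡ 24
2^9 ≡ 19
2^10 ≡ 9
2^11 ≡ 18
Found: a = 11.

11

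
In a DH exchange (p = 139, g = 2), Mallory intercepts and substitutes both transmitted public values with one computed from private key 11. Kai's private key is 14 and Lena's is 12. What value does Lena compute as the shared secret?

63

Lena receives Mallory's public value M = 2^11 mod 139 instead of the honest one.
2^1 ≡ 2 (mod 139)
2^2 = (2^1)^2 ≡ 2^2 = 4 ≡ 4 (mod 139)
2^4 = (2^2)^2 ≡ 4^2 = 16 ≡ 16 (mod 139)
2^8 = (2^4)^2 ≡ 16^2 = 256 ≡ 117 (mod 139)
2^11 = 2^8 · 2^2 · 2^1 ≡ 117 · 4 · 2 ≡ 102 (mod 139).
So M = 102. Lena computes K = M^12 mod 139.
102^1 ≡ 102 (mod 139)
102^2 = (102^1)^2 ≡ 102^2 = 10404 ≡ 118 (mod 139)
102^4 = (102^2)^2 ≡ 118^2 = 13924 ≡ 24 (mod 139)
102^8 = (102^4)^2 ≡ 24^2 = 576 ≡ 20 (mod 139)
102^12 = 102^8 · 102^4 ≡ 20 · 24 ≡ 63 (mod 139).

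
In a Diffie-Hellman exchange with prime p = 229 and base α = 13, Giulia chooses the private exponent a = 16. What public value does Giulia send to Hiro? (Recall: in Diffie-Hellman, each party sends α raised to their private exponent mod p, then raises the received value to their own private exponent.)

Public value = 13^16 (mod 229).
13^1 ≡ 13 (mod 229)
13^2 = (13^1)^2 ≡ 13^2 = 169 ≡ 169 (mod 229)
13^4 = (13^2)^2 ≡ 169^2 = 28561 ≡ 165 (mod 229)
13^8 = (13^4)^2 ≡ 165^2 = 27225 ≡ 203 (mod 229)
13^16 = (13^8)^2 ≡ 203^2 = 41209 ≡ 218 (mod 229)

218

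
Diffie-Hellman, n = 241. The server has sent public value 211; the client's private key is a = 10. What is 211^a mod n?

Shared key K = 211^10 mod 241.
211^1 ≡ 211 (mod 241)
211^2 = (211^1)^2 ≡ 211^2 = 44521 ≡ 177 (mod 241)
211^4 = (211^2)^2 ≡ 177^2 = 31329 ≡ 240 (mod 241)
211^8 = (211^4)^2 ≡ 240^2 = 57600 ≡ 1 (mod 241)
211^10 = 211^8 · 211^2 ≡ 1 · 177 ≡ 177 (mod 241).

177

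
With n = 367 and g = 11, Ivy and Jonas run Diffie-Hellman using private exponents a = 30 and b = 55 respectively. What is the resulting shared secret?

137

Jonas sends B = g^b mod n = 11^55 mod 367.
11^1 ≡ 11 (mod 367)
11^2 = (11^1)^2 ≡ 11^2 = 121 ≡ 121 (mod 367)
11^4 = (11^2)^2 ≡ 121^2 = 14641 ≡ 328 (mod 367)
11^8 = (11^4)^2 ≡ 328^2 = 107584 ≡ 53 (mod 367)
11^16 = (11^8)^2 ≡ 53^2 = 2809 ≡ 240 (mod 367)
11^32 = (11^16)^2 ≡ 240^2 = 57600 ≡ 348 (mod 367)
11^55 = 11^32 · 11^16 · 11^4 · 11^2 · 11^1 ≡ 348 · 240 · 328 · 121 · 11 ≡ 316 (mod 367).
So B = 316. Ivy then computes K = B^a mod n = 316^30 mod 367.
316^1 ≡ 316 (mod 367)
316^2 = (316^1)^2 ≡ 316^2 = 99856 ≡ 32 (mod 367)
316^4 = (316^2)^2 ≡ 32^2 = 1024 ≡ 290 (mod 367)
316^8 = (316^4)^2 ≡ 290^2 = 84100 ≡ 57 (mod 367)
316^16 = (316^8)^2 ≡ 57^2 = 3249 ≡ 313 (mod 367)
316^30 = 316^16 · 316^8 · 316^4 · 316^2 ≡ 313 · 57 · 290 · 32 ≡ 137 (mod 367).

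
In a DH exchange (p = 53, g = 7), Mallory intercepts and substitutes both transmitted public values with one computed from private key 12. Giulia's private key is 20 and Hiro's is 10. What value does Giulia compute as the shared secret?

Giulia receives Mallory's public value M = 7^12 mod 53 instead of the honest one.
7^1 ≡ 7 (mod 53)
7^2 = (7^1)^2 ≡ 7^2 = 49 ≡ 49 (mod 53)
7^4 = (7^2)^2 ≡ 49^2 = 2401 ≡ 16 (mod 53)
7^8 = (7^4)^2 ≡ 16^2 = 256 ≡ 44 (mod 53)
7^12 = 7^8 · 7^4 ≡ 44 · 16 ≡ 15 (mod 53).
So M = 15. Giulia computes K = M^20 mod 53.
15^1 ≡ 15 (mod 53)
15^2 = (15^1)^2 ≡ 15^2 = 225 ≡ 13 (mod 53)
15^4 = (15^2)^2 ≡ 13^2 = 169 ≡ 10 (mod 53)
15^8 = (15^4)^2 ≡ 10^2 = 100 ≡ 47 (mod 53)
15^16 = (15^8)^2 ≡ 47^2 = 2209 ≡ 36 (mod 53)
15^20 = 15^16 · 15^4 ≡ 36 · 10 ≡ 42 (mod 53).

42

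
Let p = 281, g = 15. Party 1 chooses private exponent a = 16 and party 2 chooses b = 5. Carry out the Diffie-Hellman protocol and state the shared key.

109

Party 1 sends A = g^a mod p = 15^16 mod 281.
15^1 ≡ 15 (mod 281)
15^2 = (15^1)^2 ≡ 15^2 = 225 ≡ 225 (mod 281)
15^4 = (15^2)^2 ≡ 225^2 = 50625 ≡ 45 (mod 281)
15^8 = (15^4)^2 ≡ 45^2 = 2025 ≡ 58 (mod 281)
15^16 = (15^8)^2 ≡ 58^2 = 3364 ≡ 273 (mod 281)
So A = 273. Party 2 then computes K = A^b mod p = 273^5 mod 281.
273^1 ≡ 273 (mod 281)
273^2 = (273^1)^2 ≡ 273^2 = 74529 ≡ 64 (mod 281)
273^4 = (273^2)^2 ≡ 64^2 = 4096 ≡ 162 (mod 281)
273^5 = 273^4 · 273^1 ≡ 162 · 273 ≡ 109 (mod 281).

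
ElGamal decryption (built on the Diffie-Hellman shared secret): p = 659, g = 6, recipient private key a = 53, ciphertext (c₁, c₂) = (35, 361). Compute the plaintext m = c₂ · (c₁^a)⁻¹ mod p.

Shared mask s = c₁^a mod p = 35^53 mod 659.
35^1 ≡ 35 (mod 659)
35^2 = (35^1)^2 ≡ 35^2 = 1225 ≡ 566 (mod 659)
35^4 = (35^2)^2 ≡ 566^2 = 320356 ≡ 82 (mod 659)
35^8 = (35^4)^2 ≡ 82^2 = 6724 ≡ 134 (mod 659)
35^16 = (35^8)^2 ≡ 134^2 = 17956 ≡ 163 (mod 659)
35^32 = (35^16)^2 ≡ 163^2 = 26569 ≡ 209 (mod 659)
35^53 = 35^32 · 35^16 · 35^4 · 35^1 ≡ 209 · 163 · 82 · 35 ≡ 414 (mod 659).
So s = 414; s⁻¹ ≡ 78 (mod 659).
m = c₂ · s⁻¹ mod 659 = 361 · 78 mod 659 = 480.

480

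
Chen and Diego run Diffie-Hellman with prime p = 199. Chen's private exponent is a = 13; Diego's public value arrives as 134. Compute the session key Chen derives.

170

Shared key K = 134^13 mod 199.
134^1 ≡ 134 (mod 199)
134^2 = (134^1)^2 ≡ 134^2 = 17956 ≡ 46 (mod 199)
134^4 = (134^2)^2 ≡ 46^2 = 2116 ≡ 126 (mod 199)
134^8 = (134^4)^2 ≡ 126^2 = 15876 ≡ 155 (mod 199)
134^13 = 134^8 · 134^4 · 134^1 ≡ 155 · 126 · 134 ≡ 170 (mod 199).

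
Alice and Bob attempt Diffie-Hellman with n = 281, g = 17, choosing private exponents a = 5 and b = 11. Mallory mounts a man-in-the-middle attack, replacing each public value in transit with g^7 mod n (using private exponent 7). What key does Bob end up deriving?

7

Bob receives Mallory's public value M = 17^7 mod 281 instead of the honest one.
17^1 ≡ 17 (mod 281)
17^2 = (17^1)^2 ≡ 17^2 = 289 ≡ 8 (mod 281)
17^4 = (17^2)^2 ≡ 8^2 = 64 ≡ 64 (mod 281)
17^7 = 17^4 · 17^2 · 17^1 ≡ 64 · 8 · 17 ≡ 274 (mod 281).
So M = 274. Bob computes K = M^11 mod 281.
274^1 ≡ 274 (mod 281)
274^2 = (274^1)^2 ≡ 274^2 = 75076 ≡ 49 (mod 281)
274^4 = (274^2)^2 ≡ 49^2 = 2401 ≡ 153 (mod 281)
274^8 = (274^4)^2 ≡ 153^2 = 23409 ≡ 86 (mod 281)
274^11 = 274^8 · 274^2 · 274^1 ≡ 86 · 49 · 274 ≡ 7 (mod 281).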